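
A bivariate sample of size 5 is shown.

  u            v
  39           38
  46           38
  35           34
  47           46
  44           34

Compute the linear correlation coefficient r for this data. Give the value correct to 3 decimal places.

n = 5, Σu = 211, Σv = 190, Σu² = 9007, Σv² = 7316, Σuv = 8078
nΣuv − ΣuΣv = 40390 − 40090 = 300
nΣu² − (Σu)² = 45035 − 44521 = 514; nΣv² − (Σv)² = 36580 − 36100 = 480
r = 300 / √(514 × 480) = 300 / 496.7092 ≈ 0.604

0.604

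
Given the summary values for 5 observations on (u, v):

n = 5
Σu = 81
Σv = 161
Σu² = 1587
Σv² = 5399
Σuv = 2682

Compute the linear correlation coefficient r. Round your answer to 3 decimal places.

r = (nΣuv − ΣuΣv) / √[(nΣu² − (Σu)²)(nΣv² − (Σv)²)]
Numerator: 5×2682 − 81×161 = 369
Denominator: √[(7935 − 6561)(26995 − 25921)] = √[1374 × 1074] = 1214.7741
r = 369 / 1214.7741 ≈ 0.304

0.304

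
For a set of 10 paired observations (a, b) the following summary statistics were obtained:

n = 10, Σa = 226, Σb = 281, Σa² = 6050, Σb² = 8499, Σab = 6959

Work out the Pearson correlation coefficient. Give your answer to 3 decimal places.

0.807

r = (nΣab − ΣaΣb) / √[(nΣa² − (Σa)²)(nΣb² − (Σb)²)]
Numerator: 10×6959 − 226×281 = 6084
Denominator: √[(60500 − 51076)(84990 − 78961)] = √[9424 × 6029] = 7537.7249
r = 6084 / 7537.7249 ≈ 0.807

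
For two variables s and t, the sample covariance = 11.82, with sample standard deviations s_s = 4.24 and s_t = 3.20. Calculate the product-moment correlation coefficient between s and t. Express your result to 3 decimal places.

0.871

r = Cov(s,t) / (s_s · s_t) = 11.82 / (4.24 × 3.20)
  = 11.82 / 13.5680 ≈ 0.871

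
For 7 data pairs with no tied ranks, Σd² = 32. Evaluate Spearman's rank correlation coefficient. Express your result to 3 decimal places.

ρ = 1 − 6Σd² / [n(n²−1)] = 1 − 6×32 / (7×48)
  = 1 − 192/336 = 1 − 0.5714 ≈ 0.429

0.429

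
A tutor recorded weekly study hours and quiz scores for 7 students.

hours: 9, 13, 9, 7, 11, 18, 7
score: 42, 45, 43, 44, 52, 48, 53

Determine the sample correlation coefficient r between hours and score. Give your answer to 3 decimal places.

n = 7, Σx = 74, Σy = 327, Σx² = 874, Σy² = 15391, Σxy = 3465
nΣxy − ΣxΣy = 24255 − 24198 = 57
nΣx² − (Σx)² = 6118 − 5476 = 642; nΣy² − (Σy)² = 107737 − 106929 = 808
r = 57 / √(642 × 808) = 57 / 720.2333 ≈ 0.079

0.079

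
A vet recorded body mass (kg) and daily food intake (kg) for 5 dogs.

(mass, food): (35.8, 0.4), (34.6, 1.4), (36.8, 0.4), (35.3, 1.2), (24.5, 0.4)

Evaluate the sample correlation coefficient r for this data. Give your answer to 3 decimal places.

n = 5, Σx = 167, Σy = 3.8, Σx² = 5679.38, Σy² = 3.88, Σxy = 129.64
nΣxy − ΣxΣy = 648.2 − 634.6 = 13.6
nΣx² − (Σx)² = 28396.9 − 27889 = 507.9; nΣy² − (Σy)² = 19.4 − 14.44 = 4.96
r = 13.6 / √(507.9 × 4.96) = 13.6 / 50.1915 ≈ 0.271

0.271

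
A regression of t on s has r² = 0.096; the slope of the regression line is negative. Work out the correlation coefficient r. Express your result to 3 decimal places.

|r| = √0.096 = 0.310
The association is negative, so r = −0.310.

-0.310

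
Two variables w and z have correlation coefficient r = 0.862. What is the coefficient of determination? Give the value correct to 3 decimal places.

0.743

r² = (0.862)² = 0.743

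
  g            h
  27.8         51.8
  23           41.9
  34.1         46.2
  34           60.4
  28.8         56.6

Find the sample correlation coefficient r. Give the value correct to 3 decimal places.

0.528

n = 5, Σg = 147.7, Σh = 256.9, Σg² = 4450.09, Σh² = 13425.01, Σgh = 7662.84
nΣgh − ΣgΣh = 38314.2 − 37944.13 = 370.07
nΣg² − (Σg)² = 22250.45 − 21815.29 = 435.16; nΣh² − (Σh)² = 67125.05 − 65997.61 = 1127.44
r = 370.07 / √(435.16 × 1127.44) = 370.07 / 700.4404 ≈ 0.528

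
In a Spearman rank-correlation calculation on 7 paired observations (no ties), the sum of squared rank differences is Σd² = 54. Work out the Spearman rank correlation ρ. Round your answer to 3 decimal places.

0.036

ρ = 1 − 6Σd² / [n(n²−1)] = 1 − 6×54 / (7×48)
  = 1 − 324/336 = 1 − 0.9643 ≈ 0.036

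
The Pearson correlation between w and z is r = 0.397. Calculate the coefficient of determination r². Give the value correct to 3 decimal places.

r² = (0.397)² = 0.158

0.158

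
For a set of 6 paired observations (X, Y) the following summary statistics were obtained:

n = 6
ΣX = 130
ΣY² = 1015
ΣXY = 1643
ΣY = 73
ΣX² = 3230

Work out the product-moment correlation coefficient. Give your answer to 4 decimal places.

r = (nΣXY − ΣXΣY) / √[(nΣX² − (ΣX)²)(nΣY² − (ΣY)²)]
Numerator: 6×1643 − 130×73 = 368
Denominator: √[(19380 − 16900)(6090 − 5329)] = √[2480 × 761] = 1373.7831
r = 368 / 1373.7831 ≈ 0.2679

0.2679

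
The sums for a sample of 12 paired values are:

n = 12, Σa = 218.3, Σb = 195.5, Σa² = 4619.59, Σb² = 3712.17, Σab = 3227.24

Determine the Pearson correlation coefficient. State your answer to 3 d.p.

-0.563

r = (nΣab − ΣaΣb) / √[(nΣa² − (Σa)²)(nΣb² − (Σb)²)]
Numerator: 12×3227.24 − 218.3×195.5 = -3950.77
Denominator: √[(55435.08 − 47654.89)(44546.04 − 38220.25)] = √[7780.19 × 6325.79] = 7015.4008
r = -3950.77 / 7015.4008 ≈ -0.563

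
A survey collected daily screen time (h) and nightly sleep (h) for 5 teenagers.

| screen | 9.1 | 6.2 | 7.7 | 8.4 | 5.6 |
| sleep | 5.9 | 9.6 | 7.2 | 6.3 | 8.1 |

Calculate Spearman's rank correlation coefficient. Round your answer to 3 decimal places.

Rank screen: 5, 2, 3, 4, 1
Rank sleep: 1, 5, 3, 2, 4
d = rank(screen) − rank(sleep): 4, -3, 0, 2, -3; Σd² = 38
ρ = 1 − 6Σd² / [n(n²−1)] = 1 − 6×38 / (5×24) = 1 − 228/120 ≈ -0.900

-0.900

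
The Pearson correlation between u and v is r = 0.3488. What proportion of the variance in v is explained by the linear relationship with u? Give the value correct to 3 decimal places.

0.122

r² = (0.3488)² = 0.122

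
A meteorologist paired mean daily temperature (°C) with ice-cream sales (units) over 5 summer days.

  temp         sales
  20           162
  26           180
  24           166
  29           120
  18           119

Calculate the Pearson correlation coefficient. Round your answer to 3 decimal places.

0.092

n = 5, Σx = 117, Σy = 747, Σx² = 2817, Σy² = 114761, Σxy = 17526
nΣxy − ΣxΣy = 87630 − 87399 = 231
nΣx² − (Σx)² = 14085 − 13689 = 396; nΣy² − (Σy)² = 573805 − 558009 = 15796
r = 231 / √(396 × 15796) = 231 / 2501.0430 ≈ 0.092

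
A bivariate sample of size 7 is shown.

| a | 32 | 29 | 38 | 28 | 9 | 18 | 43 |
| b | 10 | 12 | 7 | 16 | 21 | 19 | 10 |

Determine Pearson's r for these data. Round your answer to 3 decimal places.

-0.917

n = 7, Σa = 197, Σb = 95, Σa² = 6347, Σb² = 1451, Σab = 2343
nΣab − ΣaΣb = 16401 − 18715 = -2314
nΣa² − (Σa)² = 44429 − 38809 = 5620; nΣb² − (Σb)² = 10157 − 9025 = 1132
r = -2314 / √(5620 × 1132) = -2314 / 2522.2688 ≈ -0.917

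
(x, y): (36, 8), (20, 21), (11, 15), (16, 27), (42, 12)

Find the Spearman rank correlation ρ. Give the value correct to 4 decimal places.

-0.6000

Rank x: 4, 3, 1, 2, 5
Rank y: 1, 4, 3, 5, 2
d = rank(x) − rank(y): 3, -1, -2, -3, 3; Σd² = 32
ρ = 1 − 6Σd² / [n(n²−1)] = 1 − 6×32 / (5×24) = 1 − 192/120 ≈ -0.6000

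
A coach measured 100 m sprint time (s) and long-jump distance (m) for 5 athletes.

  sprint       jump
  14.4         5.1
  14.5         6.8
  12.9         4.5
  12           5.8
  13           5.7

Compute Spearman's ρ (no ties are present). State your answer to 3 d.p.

0.300

Rank sprint: 4, 5, 2, 1, 3
Rank jump: 2, 5, 1, 4, 3
d = rank(sprint) − rank(jump): 2, 0, 1, -3, 0; Σd² = 14
ρ = 1 − 6Σd² / [n(n²−1)] = 1 − 6×14 / (5×24) = 1 − 84/120 ≈ 0.300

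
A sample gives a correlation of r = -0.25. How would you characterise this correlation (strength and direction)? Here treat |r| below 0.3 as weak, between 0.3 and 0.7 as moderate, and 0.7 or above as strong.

r = -0.25 < 0 so the relationship is negative.
|r| = 0.25, which falls in the weak range.

weak negative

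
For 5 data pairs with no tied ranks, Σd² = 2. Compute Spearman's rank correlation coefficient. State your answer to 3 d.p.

ρ = 1 − 6Σd² / [n(n²−1)] = 1 − 6×2 / (5×24)
  = 1 − 12/120 = 1 − 0.1000 ≈ 0.900

0.900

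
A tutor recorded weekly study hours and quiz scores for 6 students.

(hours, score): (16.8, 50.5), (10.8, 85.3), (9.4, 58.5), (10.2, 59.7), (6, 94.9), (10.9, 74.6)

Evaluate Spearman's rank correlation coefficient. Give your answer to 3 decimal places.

Rank hours: 6, 4, 2, 3, 1, 5
Rank score: 1, 5, 2, 3, 6, 4
d = rank(hours) − rank(score): 5, -1, 0, 0, -5, 1; Σd² = 52
ρ = 1 − 6Σd² / [n(n²−1)] = 1 − 6×52 / (6×35) = 1 − 312/210 ≈ -0.486

-0.486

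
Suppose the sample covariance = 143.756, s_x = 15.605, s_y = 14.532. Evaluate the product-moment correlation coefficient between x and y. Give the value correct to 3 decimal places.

0.634

r = Cov(x,y) / (s_x · s_y) = 143.756 / (15.605 × 14.532)
  = 143.756 / 226.7719 ≈ 0.634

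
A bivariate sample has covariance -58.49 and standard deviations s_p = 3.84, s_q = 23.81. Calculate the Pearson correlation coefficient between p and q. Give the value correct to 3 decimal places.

-0.640

r = Cov(p,q) / (s_p · s_q) = -58.49 / (3.84 × 23.81)
  = -58.49 / 91.4304 ≈ -0.640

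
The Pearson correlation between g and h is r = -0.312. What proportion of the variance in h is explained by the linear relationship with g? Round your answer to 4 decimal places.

r² = (-0.312)² = 0.0973

0.0973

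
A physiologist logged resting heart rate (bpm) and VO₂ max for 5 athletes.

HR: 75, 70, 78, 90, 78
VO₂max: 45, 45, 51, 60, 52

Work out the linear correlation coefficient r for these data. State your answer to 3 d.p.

0.957

n = 5, Σx = 391, Σy = 253, Σx² = 30793, Σy² = 12955, Σxy = 19959
nΣxy − ΣxΣy = 99795 − 98923 = 872
nΣx² − (Σx)² = 153965 − 152881 = 1084; nΣy² − (Σy)² = 64775 − 64009 = 766
r = 872 / √(1084 × 766) = 872 / 911.2321 ≈ 0.957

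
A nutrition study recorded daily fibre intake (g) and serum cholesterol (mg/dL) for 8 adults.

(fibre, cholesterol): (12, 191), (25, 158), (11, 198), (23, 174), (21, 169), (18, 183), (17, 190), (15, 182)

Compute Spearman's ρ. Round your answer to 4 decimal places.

-0.9048

Rank fibre: 2, 8, 1, 7, 6, 5, 4, 3
Rank cholesterol: 7, 1, 8, 3, 2, 5, 6, 4
d = rank(fibre) − rank(cholesterol): -5, 7, -7, 4, 4, 0, -2, -1; Σd² = 160
ρ = 1 − 6Σd² / [n(n²−1)] = 1 − 6×160 / (8×63) = 1 − 960/504 ≈ -0.9048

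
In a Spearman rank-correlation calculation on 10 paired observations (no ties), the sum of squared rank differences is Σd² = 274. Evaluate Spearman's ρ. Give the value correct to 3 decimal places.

-0.661

ρ = 1 − 6Σd² / [n(n²−1)] = 1 − 6×274 / (10×99)
  = 1 − 1644/990 = 1 − 1.6606 ≈ -0.661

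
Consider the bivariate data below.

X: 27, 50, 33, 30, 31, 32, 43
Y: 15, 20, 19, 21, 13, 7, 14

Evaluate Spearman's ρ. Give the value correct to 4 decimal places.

0.0357

Rank X: 1, 7, 5, 2, 3, 4, 6
Rank Y: 4, 6, 5, 7, 2, 1, 3
d = rank(X) − rank(Y): -3, 1, 0, -5, 1, 3, 3; Σd² = 54
ρ = 1 − 6Σd² / [n(n²−1)] = 1 − 6×54 / (7×48) = 1 − 324/336 ≈ 0.0357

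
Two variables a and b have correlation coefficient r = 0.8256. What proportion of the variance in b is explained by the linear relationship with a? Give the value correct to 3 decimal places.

r² = (0.8256)² = 0.682

0.682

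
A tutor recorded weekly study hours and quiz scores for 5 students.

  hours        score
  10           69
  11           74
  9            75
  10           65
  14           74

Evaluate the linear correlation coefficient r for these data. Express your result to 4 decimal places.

0.2856

n = 5, Σx = 54, Σy = 357, Σx² = 598, Σy² = 25563, Σxy = 3865
nΣxy − ΣxΣy = 19325 − 19278 = 47
nΣx² − (Σx)² = 2990 − 2916 = 74; nΣy² − (Σy)² = 127815 − 127449 = 366
r = 47 / √(74 × 366) = 47 / 164.5722 ≈ 0.2856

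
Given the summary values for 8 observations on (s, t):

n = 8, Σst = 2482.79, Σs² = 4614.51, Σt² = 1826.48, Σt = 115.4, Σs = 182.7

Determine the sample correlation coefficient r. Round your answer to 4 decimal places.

-0.5707

r = (nΣst − ΣsΣt) / √[(nΣs² − (Σs)²)(nΣt² − (Σt)²)]
Numerator: 8×2482.79 − 182.7×115.4 = -1221.26
Denominator: √[(36916.08 − 33379.29)(14611.84 − 13317.16)] = √[3536.79 × 1294.68] = 2139.8624
r = -1221.26 / 2139.8624 ≈ -0.5707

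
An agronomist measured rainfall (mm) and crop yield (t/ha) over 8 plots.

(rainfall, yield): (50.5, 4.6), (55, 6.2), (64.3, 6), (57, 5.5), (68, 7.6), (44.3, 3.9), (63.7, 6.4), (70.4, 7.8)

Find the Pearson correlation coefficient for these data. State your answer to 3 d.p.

n = 8, Σx = 473.2, Σy = 48, Σx² = 28559.08, Σy² = 300.62, Σxy = 2918.97
nΣxy − ΣxΣy = 23351.76 − 22713.6 = 638.16
nΣx² − (Σx)² = 228472.64 − 223918.24 = 4554.4; nΣy² − (Σy)² = 2404.96 − 2304 = 100.96
r = 638.16 / √(4554.4 × 100.96) = 638.16 / 678.0946 ≈ 0.941

0.941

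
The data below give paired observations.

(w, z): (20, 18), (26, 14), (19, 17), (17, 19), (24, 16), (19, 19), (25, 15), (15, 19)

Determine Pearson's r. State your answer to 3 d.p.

n = 8, Σw = 165, Σz = 137, Σw² = 3513, Σz² = 2373, Σwz = 2775
nΣwz − ΣwΣz = 22200 − 22605 = -405
nΣw² − (Σw)² = 28104 − 27225 = 879; nΣz² − (Σz)² = 18984 − 18769 = 215
r = -405 / √(879 × 215) = -405 / 434.7241 ≈ -0.932

-0.932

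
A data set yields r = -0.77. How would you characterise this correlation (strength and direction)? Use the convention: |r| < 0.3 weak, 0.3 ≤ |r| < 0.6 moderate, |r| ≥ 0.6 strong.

strong negative

r = -0.77 < 0 so the relationship is negative.
|r| = 0.77, which falls in the strong range.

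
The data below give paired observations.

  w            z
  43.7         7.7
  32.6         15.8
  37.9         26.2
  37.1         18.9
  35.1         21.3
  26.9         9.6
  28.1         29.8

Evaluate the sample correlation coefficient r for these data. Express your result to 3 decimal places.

n = 7, Σw = 241.4, Σz = 129.3, Σw² = 8530.5, Σz² = 2786.47, Σwz = 4388.99
nΣwz − ΣwΣz = 30722.93 − 31213.02 = -490.09
nΣw² − (Σw)² = 59713.5 − 58273.96 = 1439.54; nΣz² − (Σz)² = 19505.29 − 16718.49 = 2786.8
r = -490.09 / √(1439.54 × 2786.8) = -490.09 / 2002.9254 ≈ -0.245

-0.245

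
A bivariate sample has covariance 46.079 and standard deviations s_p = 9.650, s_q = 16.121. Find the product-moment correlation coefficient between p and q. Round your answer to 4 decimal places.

0.2962

r = Cov(p,q) / (s_p · s_q) = 46.079 / (9.650 × 16.121)
  = 46.079 / 155.5676 ≈ 0.2962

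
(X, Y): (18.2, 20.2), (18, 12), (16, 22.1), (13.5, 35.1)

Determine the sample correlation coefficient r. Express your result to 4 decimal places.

n = 4, ΣX = 65.7, ΣY = 89.4, ΣX² = 1093.49, ΣY² = 2272.46, ΣXY = 1411.09
nΣXY − ΣXΣY = 5644.36 − 5873.58 = -229.22
nΣX² − (ΣX)² = 4373.96 − 4316.49 = 57.47; nΣY² − (ΣY)² = 9089.84 − 7992.36 = 1097.48
r = -229.22 / √(57.47 × 1097.48) = -229.22 / 251.1417 ≈ -0.9127

-0.9127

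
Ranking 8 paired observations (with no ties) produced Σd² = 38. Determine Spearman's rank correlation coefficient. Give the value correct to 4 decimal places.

0.5476

ρ = 1 − 6Σd² / [n(n²−1)] = 1 − 6×38 / (8×63)
  = 1 − 228/504 = 1 − 0.45238 ≈ 0.5476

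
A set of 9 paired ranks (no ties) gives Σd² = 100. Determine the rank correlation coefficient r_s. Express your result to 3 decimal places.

ρ = 1 − 6Σd² / [n(n²−1)] = 1 − 6×100 / (9×80)
  = 1 − 600/720 = 1 − 0.8333 ≈ 0.167

0.167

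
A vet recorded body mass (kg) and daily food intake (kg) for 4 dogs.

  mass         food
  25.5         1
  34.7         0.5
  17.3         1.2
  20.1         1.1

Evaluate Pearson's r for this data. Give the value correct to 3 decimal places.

-0.979

n = 4, Σx = 97.6, Σy = 3.8, Σx² = 2557.64, Σy² = 3.9, Σxy = 85.72
nΣxy − ΣxΣy = 342.88 − 370.88 = -28
nΣx² − (Σx)² = 10230.56 − 9525.76 = 704.8; nΣy² − (Σy)² = 15.6 − 14.44 = 1.16
r = -28 / √(704.8 × 1.16) = -28 / 28.5931 ≈ -0.979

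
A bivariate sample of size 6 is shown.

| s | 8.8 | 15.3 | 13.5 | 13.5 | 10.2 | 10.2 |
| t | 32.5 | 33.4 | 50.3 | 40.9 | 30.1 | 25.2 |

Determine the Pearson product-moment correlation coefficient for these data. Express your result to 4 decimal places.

0.5424

n = 6, Σs = 71.5, Σt = 212.4, Σs² = 884.11, Σt² = 7915.76, Σst = 2592.28
nΣst − ΣsΣt = 15553.68 − 15186.6 = 367.08
nΣs² − (Σs)² = 5304.66 − 5112.25 = 192.41; nΣt² − (Σt)² = 47494.56 − 45113.76 = 2380.8
r = 367.08 / √(192.41 × 2380.8) = 367.08 / 676.8233 ≈ 0.5424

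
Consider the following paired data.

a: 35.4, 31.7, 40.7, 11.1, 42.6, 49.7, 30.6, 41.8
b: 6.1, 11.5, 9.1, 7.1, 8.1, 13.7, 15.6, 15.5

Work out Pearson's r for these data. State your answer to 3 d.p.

n = 8, Σa = 283.6, Σb = 86.7, Σa² = 11006.2, Σb² = 1039.59, Σab = 3180.88
nΣab − ΣaΣb = 25447.04 − 24588.12 = 858.92
nΣa² − (Σa)² = 88049.6 − 80428.96 = 7620.64; nΣb² − (Σb)² = 8316.72 − 7516.89 = 799.83
r = 858.92 / √(7620.64 × 799.83) = 858.92 / 2468.8492 ≈ 0.348

0.348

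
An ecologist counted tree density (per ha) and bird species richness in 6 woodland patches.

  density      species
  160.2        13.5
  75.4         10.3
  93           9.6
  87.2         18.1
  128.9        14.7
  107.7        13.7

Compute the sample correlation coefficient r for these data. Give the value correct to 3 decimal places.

0.192

n = 6, Σx = 652.4, Σy = 79.9, Σx² = 75816.54, Σy² = 1111.89, Σxy = 8780.76
nΣxy − ΣxΣy = 52684.56 − 52126.76 = 557.8
nΣx² − (Σx)² = 454899.24 − 425625.76 = 29273.48; nΣy² − (Σy)² = 6671.34 − 6384.01 = 287.33
r = 557.8 / √(29273.48 × 287.33) = 557.8 / 2900.1981 ≈ 0.192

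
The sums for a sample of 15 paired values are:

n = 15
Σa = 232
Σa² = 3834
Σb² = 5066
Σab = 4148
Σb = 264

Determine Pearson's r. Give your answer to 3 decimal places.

r = (nΣab − ΣaΣb) / √[(nΣa² − (Σa)²)(nΣb² − (Σb)²)]
Numerator: 15×4148 − 232×264 = 972
Denominator: √[(57510 − 53824)(75990 − 69696)] = √[3686 × 6294] = 4816.6050
r = 972 / 4816.6050 ≈ 0.202

0.202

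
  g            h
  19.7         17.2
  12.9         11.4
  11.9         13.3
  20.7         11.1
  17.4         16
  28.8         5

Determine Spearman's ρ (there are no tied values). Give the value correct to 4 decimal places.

-0.4857

Rank g: 4, 2, 1, 5, 3, 6
Rank h: 6, 3, 4, 2, 5, 1
d = rank(g) − rank(h): -2, -1, -3, 3, -2, 5; Σd² = 52
ρ = 1 − 6Σd² / [n(n²−1)] = 1 − 6×52 / (6×35) = 1 − 312/210 ≈ -0.4857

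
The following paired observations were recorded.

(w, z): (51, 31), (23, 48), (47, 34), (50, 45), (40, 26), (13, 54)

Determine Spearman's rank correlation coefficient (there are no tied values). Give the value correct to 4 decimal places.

-0.6000

Rank w: 6, 2, 4, 5, 3, 1
Rank z: 2, 5, 3, 4, 1, 6
d = rank(w) − rank(z): 4, -3, 1, 1, 2, -5; Σd² = 56
ρ = 1 − 6Σd² / [n(n²−1)] = 1 − 6×56 / (6×35) = 1 − 336/210 ≈ -0.6000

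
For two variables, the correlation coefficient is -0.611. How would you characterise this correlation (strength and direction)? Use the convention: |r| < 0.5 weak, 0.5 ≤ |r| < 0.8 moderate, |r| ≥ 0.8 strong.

moderate negative

r = -0.611 < 0 so the relationship is negative.
|r| = 0.611, which falls in the moderate range.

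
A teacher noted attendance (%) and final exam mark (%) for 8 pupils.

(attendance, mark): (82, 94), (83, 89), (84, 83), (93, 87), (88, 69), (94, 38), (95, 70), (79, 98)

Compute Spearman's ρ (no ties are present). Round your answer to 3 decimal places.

Rank attendance: 2, 3, 4, 6, 5, 7, 8, 1
Rank mark: 7, 6, 4, 5, 2, 1, 3, 8
d = rank(attendance) − rank(mark): -5, -3, 0, 1, 3, 6, 5, -7; Σd² = 154
ρ = 1 − 6Σd² / [n(n²−1)] = 1 − 6×154 / (8×63) = 1 − 924/504 ≈ -0.833

-0.833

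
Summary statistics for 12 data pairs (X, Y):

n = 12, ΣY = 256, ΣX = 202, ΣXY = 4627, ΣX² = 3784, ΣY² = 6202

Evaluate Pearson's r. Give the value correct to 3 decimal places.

r = (nΣXY − ΣXΣY) / √[(nΣX² − (ΣX)²)(nΣY² − (ΣY)²)]
Numerator: 12×4627 − 202×256 = 3812
Denominator: √[(45408 − 40804)(74424 − 65536)] = √[4604 × 8888] = 6396.9018
r = 3812 / 6396.9018 ≈ 0.596

0.596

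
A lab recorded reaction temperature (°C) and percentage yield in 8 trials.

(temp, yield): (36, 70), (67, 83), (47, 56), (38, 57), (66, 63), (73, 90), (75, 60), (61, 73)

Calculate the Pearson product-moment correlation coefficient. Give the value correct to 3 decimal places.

n = 8, Σx = 463, Σy = 552, Σx² = 28469, Σy² = 39172, Σxy = 32560
nΣxy − ΣxΣy = 260480 − 255576 = 4904
nΣx² − (Σx)² = 227752 − 214369 = 13383; nΣy² − (Σy)² = 313376 − 304704 = 8672
r = 4904 / √(13383 × 8672) = 4904 / 10772.9929 ≈ 0.455

0.455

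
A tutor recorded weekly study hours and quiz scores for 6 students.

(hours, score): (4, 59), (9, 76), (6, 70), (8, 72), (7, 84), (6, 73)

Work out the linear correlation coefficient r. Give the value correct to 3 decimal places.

0.681

n = 6, Σx = 40, Σy = 434, Σx² = 282, Σy² = 31726, Σxy = 2942
nΣxy − ΣxΣy = 17652 − 17360 = 292
nΣx² − (Σx)² = 1692 − 1600 = 92; nΣy² − (Σy)² = 190356 − 188356 = 2000
r = 292 / √(92 × 2000) = 292 / 428.9522 ≈ 0.681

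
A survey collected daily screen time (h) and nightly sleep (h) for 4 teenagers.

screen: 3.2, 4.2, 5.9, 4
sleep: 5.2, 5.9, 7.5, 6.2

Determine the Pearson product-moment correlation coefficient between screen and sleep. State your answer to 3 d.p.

n = 4, Σx = 17.3, Σy = 24.8, Σx² = 78.69, Σy² = 156.54, Σxy = 110.47
nΣxy − ΣxΣy = 441.88 − 429.04 = 12.84
nΣx² − (Σx)² = 314.76 − 299.29 = 15.47; nΣy² − (Σy)² = 626.16 − 615.04 = 11.12
r = 12.84 / √(15.47 × 11.12) = 12.84 / 13.1159 ≈ 0.979

0.979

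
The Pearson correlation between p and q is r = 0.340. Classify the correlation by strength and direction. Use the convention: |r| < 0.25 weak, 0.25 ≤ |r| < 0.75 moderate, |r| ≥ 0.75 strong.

r = 0.340 > 0 so the relationship is positive.
|r| = 0.340, which falls in the moderate range.

moderate positive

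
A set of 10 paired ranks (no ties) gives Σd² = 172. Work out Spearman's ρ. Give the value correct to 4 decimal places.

-0.0424

ρ = 1 − 6Σd² / [n(n²−1)] = 1 − 6×172 / (10×99)
  = 1 − 1032/990 = 1 − 1.04242 ≈ -0.0424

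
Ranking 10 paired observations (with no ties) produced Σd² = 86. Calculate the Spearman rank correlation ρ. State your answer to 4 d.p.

ρ = 1 − 6Σd² / [n(n²−1)] = 1 − 6×86 / (10×99)
  = 1 − 516/990 = 1 − 0.52121 ≈ 0.4788

0.4788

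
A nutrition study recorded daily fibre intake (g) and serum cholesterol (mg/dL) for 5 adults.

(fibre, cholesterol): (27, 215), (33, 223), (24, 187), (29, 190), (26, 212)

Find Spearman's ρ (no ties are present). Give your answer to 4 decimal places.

0.7000

Rank fibre: 3, 5, 1, 4, 2
Rank cholesterol: 4, 5, 1, 2, 3
d = rank(fibre) − rank(cholesterol): -1, 0, 0, 2, -1; Σd² = 6
ρ = 1 − 6Σd² / [n(n²−1)] = 1 − 6×6 / (5×24) = 1 − 36/120 ≈ 0.7000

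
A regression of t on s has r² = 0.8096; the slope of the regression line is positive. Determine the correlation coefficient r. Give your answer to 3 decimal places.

0.900

|r| = √0.8096 = 0.900
The association is positive, so r = 0.900.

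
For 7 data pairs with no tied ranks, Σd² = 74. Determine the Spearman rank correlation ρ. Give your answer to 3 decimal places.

-0.321

ρ = 1 − 6Σd² / [n(n²−1)] = 1 − 6×74 / (7×48)
  = 1 − 444/336 = 1 − 1.3214 ≈ -0.321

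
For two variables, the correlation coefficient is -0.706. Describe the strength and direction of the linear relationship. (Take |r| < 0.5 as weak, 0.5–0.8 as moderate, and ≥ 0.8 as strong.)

r = -0.706 < 0 so the relationship is negative.
|r| = 0.706, which falls in the moderate range.

moderate negative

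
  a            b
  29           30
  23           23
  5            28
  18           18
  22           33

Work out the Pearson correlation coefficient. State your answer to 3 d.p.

n = 5, Σa = 97, Σb = 132, Σa² = 2203, Σb² = 3626, Σab = 2589
nΣab − ΣaΣb = 12945 − 12804 = 141
nΣa² − (Σa)² = 11015 − 9409 = 1606; nΣb² − (Σb)² = 18130 − 17424 = 706
r = 141 / √(1606 × 706) = 141 / 1064.8174 ≈ 0.132

0.132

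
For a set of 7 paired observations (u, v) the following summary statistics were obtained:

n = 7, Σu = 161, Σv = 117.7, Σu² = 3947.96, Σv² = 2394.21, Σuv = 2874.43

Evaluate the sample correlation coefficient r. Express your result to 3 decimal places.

r = (nΣuv − ΣuΣv) / √[(nΣu² − (Σu)²)(nΣv² − (Σv)²)]
Numerator: 7×2874.43 − 161×117.7 = 1171.31
Denominator: √[(27635.72 − 25921)(16759.47 − 13853.29)] = √[1714.72 × 2906.18] = 2232.3273
r = 1171.31 / 2232.3273 ≈ 0.525

0.525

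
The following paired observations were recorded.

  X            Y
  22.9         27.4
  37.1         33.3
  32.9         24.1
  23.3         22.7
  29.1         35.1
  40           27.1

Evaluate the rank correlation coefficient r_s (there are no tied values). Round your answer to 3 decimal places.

Rank X: 1, 5, 4, 2, 3, 6
Rank Y: 4, 5, 2, 1, 6, 3
d = rank(X) − rank(Y): -3, 0, 2, 1, -3, 3; Σd² = 32
ρ = 1 − 6Σd² / [n(n²−1)] = 1 − 6×32 / (6×35) = 1 − 192/210 ≈ 0.086

0.086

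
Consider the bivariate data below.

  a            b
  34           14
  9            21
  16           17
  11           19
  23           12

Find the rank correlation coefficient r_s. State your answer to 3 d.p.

Rank a: 5, 1, 3, 2, 4
Rank b: 2, 5, 3, 4, 1
d = rank(a) − rank(b): 3, -4, 0, -2, 3; Σd² = 38
ρ = 1 − 6Σd² / [n(n²−1)] = 1 − 6×38 / (5×24) = 1 − 228/120 ≈ -0.900

-0.900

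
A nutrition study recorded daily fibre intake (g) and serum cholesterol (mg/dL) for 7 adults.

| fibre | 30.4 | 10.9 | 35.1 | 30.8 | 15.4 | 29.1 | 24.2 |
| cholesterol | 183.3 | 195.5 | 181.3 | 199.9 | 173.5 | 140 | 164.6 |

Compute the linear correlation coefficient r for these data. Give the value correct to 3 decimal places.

-0.147

n = 7, Σx = 175.9, Σy = 1238.1, Σx² = 4893.23, Σy² = 221444.25, Σxy = 30953.04
nΣxy − ΣxΣy = 216671.28 − 217781.79 = -1110.51
nΣx² − (Σx)² = 34252.61 − 30940.81 = 3311.8; nΣy² − (Σy)² = 1550109.75 − 1532891.61 = 17218.14
r = -1110.51 / √(3311.8 × 17218.14) = -1110.51 / 7551.3599 ≈ -0.147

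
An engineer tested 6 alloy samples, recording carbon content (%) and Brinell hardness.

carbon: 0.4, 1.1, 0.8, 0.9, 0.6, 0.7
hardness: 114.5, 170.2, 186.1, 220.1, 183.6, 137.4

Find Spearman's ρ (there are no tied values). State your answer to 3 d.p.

0.543

Rank carbon: 1, 6, 4, 5, 2, 3
Rank hardness: 1, 3, 5, 6, 4, 2
d = rank(carbon) − rank(hardness): 0, 3, -1, -1, -2, 1; Σd² = 16
ρ = 1 − 6Σd² / [n(n²−1)] = 1 − 6×16 / (6×35) = 1 − 96/210 ≈ 0.543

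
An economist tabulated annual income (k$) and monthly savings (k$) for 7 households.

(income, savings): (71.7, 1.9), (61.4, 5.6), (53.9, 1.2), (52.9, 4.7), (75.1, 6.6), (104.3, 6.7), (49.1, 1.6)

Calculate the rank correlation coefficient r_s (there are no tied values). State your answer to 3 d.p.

0.750

Rank income: 5, 4, 3, 2, 6, 7, 1
Rank savings: 3, 5, 1, 4, 6, 7, 2
d = rank(income) − rank(savings): 2, -1, 2, -2, 0, 0, -1; Σd² = 14
ρ = 1 − 6Σd² / [n(n²−1)] = 1 − 6×14 / (7×48) = 1 − 84/336 ≈ 0.750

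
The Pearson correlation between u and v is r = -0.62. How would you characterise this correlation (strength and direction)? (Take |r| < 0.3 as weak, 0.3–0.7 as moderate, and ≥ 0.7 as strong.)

moderate negative

r = -0.62 < 0 so the relationship is negative.
|r| = 0.62, which falls in the moderate range.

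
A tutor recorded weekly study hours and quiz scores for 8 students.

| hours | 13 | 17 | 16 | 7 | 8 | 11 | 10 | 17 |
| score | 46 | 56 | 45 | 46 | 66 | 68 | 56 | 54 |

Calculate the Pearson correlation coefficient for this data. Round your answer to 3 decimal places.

-0.249

n = 8, Σx = 99, Σy = 437, Σx² = 1337, Σy² = 24425, Σxy = 5346
nΣxy − ΣxΣy = 42768 − 43263 = -495
nΣx² − (Σx)² = 10696 − 9801 = 895; nΣy² − (Σy)² = 195400 − 190969 = 4431
r = -495 / √(895 × 4431) = -495 / 1991.4178 ≈ -0.249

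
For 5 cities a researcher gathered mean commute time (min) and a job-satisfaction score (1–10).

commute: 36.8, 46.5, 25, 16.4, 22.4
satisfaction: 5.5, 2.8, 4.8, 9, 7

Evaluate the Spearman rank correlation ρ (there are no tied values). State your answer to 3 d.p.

Rank commute: 4, 5, 3, 1, 2
Rank satisfaction: 3, 1, 2, 5, 4
d = rank(commute) − rank(satisfaction): 1, 4, 1, -4, -2; Σd² = 38
ρ = 1 − 6Σd² / [n(n²−1)] = 1 − 6×38 / (5×24) = 1 − 228/120 ≈ -0.900

-0.900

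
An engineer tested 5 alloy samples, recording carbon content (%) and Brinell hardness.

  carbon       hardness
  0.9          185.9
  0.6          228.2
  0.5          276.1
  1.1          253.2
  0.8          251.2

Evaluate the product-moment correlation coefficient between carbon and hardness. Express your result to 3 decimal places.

-0.308

n = 5, Σx = 3.9, Σy = 1194.6, Σx² = 3.27, Σy² = 290076.94, Σxy = 921.76
nΣxy − ΣxΣy = 4608.8 − 4658.94 = -50.14
nΣx² − (Σx)² = 16.35 − 15.21 = 1.14; nΣy² − (Σy)² = 1450384.7 − 1427069.16 = 23315.54
r = -50.14 / √(1.14 × 23315.54) = -50.14 / 163.0329 ≈ -0.308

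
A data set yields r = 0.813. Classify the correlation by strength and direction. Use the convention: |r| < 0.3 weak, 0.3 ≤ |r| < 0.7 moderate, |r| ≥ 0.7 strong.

r = 0.813 > 0 so the relationship is positive.
|r| = 0.813, which falls in the strong range.

strong positive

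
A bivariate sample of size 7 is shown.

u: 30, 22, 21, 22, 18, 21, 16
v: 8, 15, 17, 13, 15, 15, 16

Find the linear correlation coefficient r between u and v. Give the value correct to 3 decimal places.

n = 7, Σu = 150, Σv = 99, Σu² = 3330, Σv² = 1453, Σuv = 2054
nΣuv − ΣuΣv = 14378 − 14850 = -472
nΣu² − (Σu)² = 23310 − 22500 = 810; nΣv² − (Σv)² = 10171 − 9801 = 370
r = -472 / √(810 × 370) = -472 / 547.4486 ≈ -0.862

-0.862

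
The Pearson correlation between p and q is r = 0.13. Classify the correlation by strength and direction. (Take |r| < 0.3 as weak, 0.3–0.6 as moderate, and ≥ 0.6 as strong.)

weak positive

r = 0.13 > 0 so the relationship is positive.
|r| = 0.13, which falls in the weak range.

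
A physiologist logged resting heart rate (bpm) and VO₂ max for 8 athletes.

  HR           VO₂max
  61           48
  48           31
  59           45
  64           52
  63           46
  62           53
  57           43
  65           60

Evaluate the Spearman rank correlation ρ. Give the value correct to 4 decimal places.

Rank HR: 4, 1, 3, 7, 6, 5, 2, 8
Rank VO₂max: 5, 1, 3, 6, 4, 7, 2, 8
d = rank(HR) − rank(VO₂max): -1, 0, 0, 1, 2, -2, 0, 0; Σd² = 10
ρ = 1 − 6Σd² / [n(n²−1)] = 1 − 6×10 / (8×63) = 1 − 60/504 ≈ 0.8810

0.8810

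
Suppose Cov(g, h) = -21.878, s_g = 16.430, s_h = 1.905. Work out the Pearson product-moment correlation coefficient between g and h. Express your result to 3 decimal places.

-0.699

r = Cov(g,h) / (s_g · s_h) = -21.878 / (16.430 × 1.905)
  = -21.878 / 31.2992 ≈ -0.699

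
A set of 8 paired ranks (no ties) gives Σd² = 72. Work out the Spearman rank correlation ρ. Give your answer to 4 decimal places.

0.1429

ρ = 1 − 6Σd² / [n(n²−1)] = 1 − 6×72 / (8×63)
  = 1 − 432/504 = 1 − 0.85714 ≈ 0.1429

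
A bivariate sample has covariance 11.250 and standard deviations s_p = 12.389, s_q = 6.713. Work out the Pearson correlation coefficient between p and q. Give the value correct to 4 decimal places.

0.1353

r = Cov(p,q) / (s_p · s_q) = 11.250 / (12.389 × 6.713)
  = 11.250 / 83.1674 ≈ 0.1353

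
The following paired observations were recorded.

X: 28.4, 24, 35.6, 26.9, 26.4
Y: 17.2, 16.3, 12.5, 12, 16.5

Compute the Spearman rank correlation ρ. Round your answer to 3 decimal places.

Rank X: 4, 1, 5, 3, 2
Rank Y: 5, 3, 2, 1, 4
d = rank(X) − rank(Y): -1, -2, 3, 2, -2; Σd² = 22
ρ = 1 − 6Σd² / [n(n²−1)] = 1 − 6×22 / (5×24) = 1 − 132/120 ≈ -0.100

-0.100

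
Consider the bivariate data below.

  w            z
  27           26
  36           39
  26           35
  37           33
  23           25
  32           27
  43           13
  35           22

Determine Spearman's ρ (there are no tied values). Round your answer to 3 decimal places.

-0.119

Rank w: 3, 6, 2, 7, 1, 4, 8, 5
Rank z: 4, 8, 7, 6, 3, 5, 1, 2
d = rank(w) − rank(z): -1, -2, -5, 1, -2, -1, 7, 3; Σd² = 94
ρ = 1 − 6Σd² / [n(n²−1)] = 1 − 6×94 / (8×63) = 1 − 564/504 ≈ -0.119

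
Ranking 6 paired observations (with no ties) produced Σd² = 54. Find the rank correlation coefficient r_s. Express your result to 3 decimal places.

ρ = 1 − 6Σd² / [n(n²−1)] = 1 − 6×54 / (6×35)
  = 1 − 324/210 = 1 − 1.5429 ≈ -0.543

-0.543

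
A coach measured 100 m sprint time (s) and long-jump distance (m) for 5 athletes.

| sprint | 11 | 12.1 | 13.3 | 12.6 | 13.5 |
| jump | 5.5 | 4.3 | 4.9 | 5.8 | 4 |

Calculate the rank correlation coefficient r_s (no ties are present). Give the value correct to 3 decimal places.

-0.500

Rank sprint: 1, 2, 4, 3, 5
Rank jump: 4, 2, 3, 5, 1
d = rank(sprint) − rank(jump): -3, 0, 1, -2, 4; Σd² = 30
ρ = 1 − 6Σd² / [n(n²−1)] = 1 − 6×30 / (5×24) = 1 − 180/120 ≈ -0.500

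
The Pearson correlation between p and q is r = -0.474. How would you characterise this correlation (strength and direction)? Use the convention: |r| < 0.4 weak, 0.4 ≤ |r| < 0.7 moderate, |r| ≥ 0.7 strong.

r = -0.474 < 0 so the relationship is negative.
|r| = 0.474, which falls in the moderate range.

moderate negative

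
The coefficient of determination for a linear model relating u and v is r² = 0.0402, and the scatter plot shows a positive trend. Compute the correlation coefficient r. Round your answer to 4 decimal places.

|r| = √0.0402 = 0.2005
The association is positive, so r = 0.2005.

0.2005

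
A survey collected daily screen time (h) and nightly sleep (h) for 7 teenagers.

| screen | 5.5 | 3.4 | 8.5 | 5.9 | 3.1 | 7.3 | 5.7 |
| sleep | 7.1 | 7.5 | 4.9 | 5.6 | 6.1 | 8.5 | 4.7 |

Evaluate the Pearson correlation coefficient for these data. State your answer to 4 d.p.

n = 7, Σx = 39.4, Σy = 44.4, Σx² = 244.26, Σy² = 293.58, Σxy = 246.99
nΣxy − ΣxΣy = 1728.93 − 1749.36 = -20.43
nΣx² − (Σx)² = 1709.82 − 1552.36 = 157.46; nΣy² − (Σy)² = 2055.06 − 1971.36 = 83.7
r = -20.43 / √(157.46 × 83.7) = -20.43 / 114.8016 ≈ -0.1780

-0.1780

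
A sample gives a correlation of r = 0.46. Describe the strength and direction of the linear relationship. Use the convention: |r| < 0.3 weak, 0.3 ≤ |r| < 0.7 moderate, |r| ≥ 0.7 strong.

r = 0.46 > 0 so the relationship is positive.
|r| = 0.46, which falls in the moderate range.

moderate positive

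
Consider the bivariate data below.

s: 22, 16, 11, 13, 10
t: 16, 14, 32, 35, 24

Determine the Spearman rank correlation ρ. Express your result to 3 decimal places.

-0.500

Rank s: 5, 4, 2, 3, 1
Rank t: 2, 1, 4, 5, 3
d = rank(s) − rank(t): 3, 3, -2, -2, -2; Σd² = 30
ρ = 1 − 6Σd² / [n(n²−1)] = 1 − 6×30 / (5×24) = 1 − 180/120 ≈ -0.500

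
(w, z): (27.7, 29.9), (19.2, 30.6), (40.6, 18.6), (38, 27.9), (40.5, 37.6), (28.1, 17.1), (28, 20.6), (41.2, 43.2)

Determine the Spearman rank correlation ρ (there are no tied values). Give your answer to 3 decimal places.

Rank w: 2, 1, 7, 5, 6, 4, 3, 8
Rank z: 5, 6, 2, 4, 7, 1, 3, 8
d = rank(w) − rank(z): -3, -5, 5, 1, -1, 3, 0, 0; Σd² = 70
ρ = 1 − 6Σd² / [n(n²−1)] = 1 − 6×70 / (8×63) = 1 − 420/504 ≈ 0.167

0.167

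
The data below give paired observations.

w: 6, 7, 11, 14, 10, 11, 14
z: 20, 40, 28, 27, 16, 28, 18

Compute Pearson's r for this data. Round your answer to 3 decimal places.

n = 7, Σw = 73, Σz = 177, Σw² = 819, Σz² = 4877, Σwz = 1806
nΣwz − ΣwΣz = 12642 − 12921 = -279
nΣw² − (Σw)² = 5733 − 5329 = 404; nΣz² − (Σz)² = 34139 − 31329 = 2810
r = -279 / √(404 × 2810) = -279 / 1065.4764 ≈ -0.262

-0.262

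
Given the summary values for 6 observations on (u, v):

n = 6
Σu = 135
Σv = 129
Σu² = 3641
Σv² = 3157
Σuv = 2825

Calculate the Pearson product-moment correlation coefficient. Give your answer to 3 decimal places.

-0.161

r = (nΣuv − ΣuΣv) / √[(nΣu² − (Σu)²)(nΣv² − (Σv)²)]
Numerator: 6×2825 − 135×129 = -465
Denominator: √[(21846 − 18225)(18942 − 16641)] = √[3621 × 2301] = 2886.5067
r = -465 / 2886.5067 ≈ -0.161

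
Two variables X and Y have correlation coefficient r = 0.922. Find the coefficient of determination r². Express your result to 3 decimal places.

r² = (0.922)² = 0.850

0.850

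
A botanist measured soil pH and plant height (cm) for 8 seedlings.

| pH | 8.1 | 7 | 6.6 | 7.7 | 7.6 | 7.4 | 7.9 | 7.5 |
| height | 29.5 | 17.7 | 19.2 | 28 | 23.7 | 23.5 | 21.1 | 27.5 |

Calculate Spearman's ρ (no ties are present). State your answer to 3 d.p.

0.714

Rank pH: 8, 2, 1, 6, 5, 3, 7, 4
Rank height: 8, 1, 2, 7, 5, 4, 3, 6
d = rank(pH) − rank(height): 0, 1, -1, -1, 0, -1, 4, -2; Σd² = 24
ρ = 1 − 6Σd² / [n(n²−1)] = 1 − 6×24 / (8×63) = 1 − 144/504 ≈ 0.714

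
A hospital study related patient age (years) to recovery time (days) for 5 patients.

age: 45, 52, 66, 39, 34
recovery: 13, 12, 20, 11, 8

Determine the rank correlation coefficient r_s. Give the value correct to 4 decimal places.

Rank age: 3, 4, 5, 2, 1
Rank recovery: 4, 3, 5, 2, 1
d = rank(age) − rank(recovery): -1, 1, 0, 0, 0; Σd² = 2
ρ = 1 − 6Σd² / [n(n²−1)] = 1 − 6×2 / (5×24) = 1 − 12/120 ≈ 0.9000

0.9000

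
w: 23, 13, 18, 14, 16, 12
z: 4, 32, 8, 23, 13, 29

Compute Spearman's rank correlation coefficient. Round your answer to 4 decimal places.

-0.9429

Rank w: 6, 2, 5, 3, 4, 1
Rank z: 1, 6, 2, 4, 3, 5
d = rank(w) − rank(z): 5, -4, 3, -1, 1, -4; Σd² = 68
ρ = 1 − 6Σd² / [n(n²−1)] = 1 − 6×68 / (6×35) = 1 − 408/210 ≈ -0.9429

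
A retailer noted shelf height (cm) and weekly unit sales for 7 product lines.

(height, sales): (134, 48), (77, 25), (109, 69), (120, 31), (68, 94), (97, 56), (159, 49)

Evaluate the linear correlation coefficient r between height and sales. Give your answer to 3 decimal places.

-0.312

n = 7, Σx = 764, Σy = 372, Σx² = 89480, Σy² = 23024, Σxy = 39213
nΣxy − ΣxΣy = 274491 − 284208 = -9717
nΣx² − (Σx)² = 626360 − 583696 = 42664; nΣy² − (Σy)² = 161168 − 138384 = 22784
r = -9717 / √(42664 × 22784) = -9717 / 31177.8219 ≈ -0.312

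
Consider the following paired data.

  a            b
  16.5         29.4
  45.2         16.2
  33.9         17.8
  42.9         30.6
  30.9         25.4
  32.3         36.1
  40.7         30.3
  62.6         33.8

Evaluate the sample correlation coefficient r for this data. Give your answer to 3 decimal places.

0.091

n = 8, Σa = 305, Σb = 219.6, Σa² = 12878.26, Σb² = 6388.9, Σab = 8433.48
nΣab − ΣaΣb = 67467.84 − 66978 = 489.84
nΣa² − (Σa)² = 103026.08 − 93025 = 10001.08; nΣb² − (Σb)² = 51111.2 − 48224.16 = 2887.04
r = 489.84 / √(10001.08 × 2887.04) = 489.84 / 5373.4084 ≈ 0.091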